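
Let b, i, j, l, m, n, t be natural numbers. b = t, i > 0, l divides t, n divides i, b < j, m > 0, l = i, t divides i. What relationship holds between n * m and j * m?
n * m < j * m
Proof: Because n divides i and i > 0, n ≤ i. Because l = i and l divides t, i divides t. Since t divides i, t = i. Since b = t, b = i. b < j, so i < j. n ≤ i, so n < j. From m > 0, by multiplying by a positive, n * m < j * m.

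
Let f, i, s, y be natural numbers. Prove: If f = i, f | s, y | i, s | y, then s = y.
f = i and f | s, hence i | s. Since y | i, y | s. Because s | y, s = y.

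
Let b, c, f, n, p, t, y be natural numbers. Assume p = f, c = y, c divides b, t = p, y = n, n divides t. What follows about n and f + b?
n divides f + b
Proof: t = p and p = f, thus t = f. n divides t, so n divides f. c = y and c divides b, therefore y divides b. y = n, so n divides b. Since n divides f, n divides f + b.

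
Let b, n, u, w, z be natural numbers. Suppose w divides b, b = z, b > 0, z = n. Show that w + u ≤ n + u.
Since b = z and z = n, b = n. w divides b and b > 0, hence w ≤ b. b = n, so w ≤ n. Then w + u ≤ n + u.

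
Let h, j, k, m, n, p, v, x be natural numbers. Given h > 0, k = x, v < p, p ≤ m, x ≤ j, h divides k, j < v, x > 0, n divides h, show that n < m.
n divides h and h > 0, so n ≤ h. k = x and h divides k, thus h divides x. x > 0, so h ≤ x. Because n ≤ h, n ≤ x. Since x ≤ j and j < v, x < v. Because v < p and p ≤ m, v < m. x < v, so x < m. Since n ≤ x, n < m.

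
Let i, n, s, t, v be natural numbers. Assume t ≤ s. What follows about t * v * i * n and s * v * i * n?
t * v * i * n ≤ s * v * i * n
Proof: t ≤ s, thus t * v ≤ s * v. Then t * v * i ≤ s * v * i. Then t * v * i * n ≤ s * v * i * n.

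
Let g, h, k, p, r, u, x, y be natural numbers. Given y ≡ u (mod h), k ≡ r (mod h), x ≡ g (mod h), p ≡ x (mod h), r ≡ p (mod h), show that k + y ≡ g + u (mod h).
k ≡ r (mod h) and r ≡ p (mod h), therefore k ≡ p (mod h). From p ≡ x (mod h), k ≡ x (mod h). x ≡ g (mod h), so k ≡ g (mod h). From y ≡ u (mod h), by adding congruences, k + y ≡ g + u (mod h).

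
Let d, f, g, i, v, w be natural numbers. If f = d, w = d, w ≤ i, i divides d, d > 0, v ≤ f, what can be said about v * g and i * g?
v * g ≤ i * g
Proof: w = d and w ≤ i, hence d ≤ i. Since i divides d and d > 0, i ≤ d. d ≤ i, so d = i. f = d, so f = i. From v ≤ f, v ≤ i. By multiplying by a non-negative, v * g ≤ i * g.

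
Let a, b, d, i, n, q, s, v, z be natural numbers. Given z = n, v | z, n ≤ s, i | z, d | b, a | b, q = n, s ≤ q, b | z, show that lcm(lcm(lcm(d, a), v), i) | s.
q = n and s ≤ q, hence s ≤ n. Because n ≤ s, n = s. Since z = n, z = s. d | b and a | b, so lcm(d, a) | b. Because b | z, lcm(d, a) | z. Since v | z, lcm(lcm(d, a), v) | z. Since i | z, lcm(lcm(lcm(d, a), v), i) | z. z = s, so lcm(lcm(lcm(d, a), v), i) | s.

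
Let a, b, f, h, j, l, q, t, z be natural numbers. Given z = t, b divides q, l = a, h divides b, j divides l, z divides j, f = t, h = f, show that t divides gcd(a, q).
z divides j and j divides l, thus z divides l. l = a, so z divides a. Because z = t, t divides a. h = f and f = t, therefore h = t. Because h divides b and b divides q, h divides q. Since h = t, t divides q. Since t divides a, t divides gcd(a, q).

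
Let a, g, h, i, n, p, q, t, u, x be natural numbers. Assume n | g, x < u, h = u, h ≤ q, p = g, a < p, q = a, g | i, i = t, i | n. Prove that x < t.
From i | n and n | g, i | g. g | i, so g = i. p = g, so p = i. From i = t, p = t. q = a and h ≤ q, thus h ≤ a. Since h = u, u ≤ a. Since x < u, x < a. a < p, so x < p. Since p = t, x < t.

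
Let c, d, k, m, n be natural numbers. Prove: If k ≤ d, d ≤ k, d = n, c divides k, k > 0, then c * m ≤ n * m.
Since k ≤ d and d ≤ k, k = d. Because d = n, k = n. Since c divides k and k > 0, c ≤ k. Because k = n, c ≤ n. By multiplying by a non-negative, c * m ≤ n * m.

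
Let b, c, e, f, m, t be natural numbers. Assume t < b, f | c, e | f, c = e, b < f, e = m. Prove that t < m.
c = e and f | c, thus f | e. From e | f, f = e. Since e = m, f = m. t < b and b < f, so t < f. Since f = m, t < m.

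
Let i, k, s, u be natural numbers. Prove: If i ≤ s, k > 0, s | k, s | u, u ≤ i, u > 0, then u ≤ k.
s | u and u > 0, thus s ≤ u. u ≤ i and i ≤ s, therefore u ≤ s. Because s ≤ u, s = u. s | k, so u | k. Since k > 0, u ≤ k.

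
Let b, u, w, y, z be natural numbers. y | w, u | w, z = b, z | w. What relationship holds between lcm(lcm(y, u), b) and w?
lcm(lcm(y, u), b) | w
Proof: y | w and u | w, so lcm(y, u) | w. From z = b and z | w, b | w. lcm(y, u) | w, so lcm(lcm(y, u), b) | w.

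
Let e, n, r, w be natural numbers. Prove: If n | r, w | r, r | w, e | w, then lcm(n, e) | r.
Since w | r and r | w, w = r. e | w, so e | r. n | r, so lcm(n, e) | r.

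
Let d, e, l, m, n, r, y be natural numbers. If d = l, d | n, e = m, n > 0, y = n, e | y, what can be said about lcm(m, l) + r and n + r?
lcm(m, l) + r ≤ n + r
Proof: y = n and e | y, therefore e | n. Since e = m, m | n. d = l and d | n, thus l | n. Since m | n, lcm(m, l) | n. Since n > 0, lcm(m, l) ≤ n. Then lcm(m, l) + r ≤ n + r.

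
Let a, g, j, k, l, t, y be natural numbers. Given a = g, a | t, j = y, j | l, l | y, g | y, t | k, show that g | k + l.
Since a = g and a | t, g | t. From t | k, g | k. j = y and j | l, thus y | l. l | y, so y = l. From g | y, g | l. Since g | k, g | k + l.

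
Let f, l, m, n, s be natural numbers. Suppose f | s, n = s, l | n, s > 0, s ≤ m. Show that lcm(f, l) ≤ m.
n = s and l | n, therefore l | s. Since f | s, lcm(f, l) | s. Since s > 0, lcm(f, l) ≤ s. Since s ≤ m, lcm(f, l) ≤ m.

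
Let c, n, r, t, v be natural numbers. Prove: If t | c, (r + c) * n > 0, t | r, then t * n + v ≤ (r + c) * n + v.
t | r and t | c, therefore t | r + c. Then t * n | (r + c) * n. Since (r + c) * n > 0, t * n ≤ (r + c) * n. Then t * n + v ≤ (r + c) * n + v.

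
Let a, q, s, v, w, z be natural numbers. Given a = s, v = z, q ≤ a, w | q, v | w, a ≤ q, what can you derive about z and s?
z | s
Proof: Because q ≤ a and a ≤ q, q = a. Since a = s, q = s. From v | w and w | q, v | q. q = s, so v | s. v = z, so z | s.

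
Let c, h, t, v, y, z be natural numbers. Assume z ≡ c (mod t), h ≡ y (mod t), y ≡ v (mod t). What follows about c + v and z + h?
c + v ≡ z + h (mod t)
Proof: h ≡ y (mod t) and y ≡ v (mod t), hence h ≡ v (mod t). Since z ≡ c (mod t), by adding congruences, z + h ≡ c + v (mod t). Then c + v ≡ z + h (mod t).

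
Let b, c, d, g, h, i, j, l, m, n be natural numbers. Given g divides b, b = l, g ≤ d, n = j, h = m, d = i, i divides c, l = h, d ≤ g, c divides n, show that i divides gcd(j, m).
Because i divides c and c divides n, i divides n. Since n = j, i divides j. l = h and h = m, thus l = m. g ≤ d and d ≤ g, thus g = d. Because b = l and g divides b, g divides l. Because g = d, d divides l. l = m, so d divides m. Since d = i, i divides m. Because i divides j, i divides gcd(j, m).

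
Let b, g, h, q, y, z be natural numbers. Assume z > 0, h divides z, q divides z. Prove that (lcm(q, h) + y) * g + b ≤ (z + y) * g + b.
q divides z and h divides z, thus lcm(q, h) divides z. z > 0, so lcm(q, h) ≤ z. Then lcm(q, h) + y ≤ z + y. By multiplying by a non-negative, (lcm(q, h) + y) * g ≤ (z + y) * g. Then (lcm(q, h) + y) * g + b ≤ (z + y) * g + b.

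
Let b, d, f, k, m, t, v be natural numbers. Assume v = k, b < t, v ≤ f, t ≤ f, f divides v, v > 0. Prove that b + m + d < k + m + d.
Since f divides v and v > 0, f ≤ v. Since v ≤ f, f = v. Since v = k, f = k. Since t ≤ f, t ≤ k. Since b < t, b < k. Then b + m < k + m. Then b + m + d < k + m + d.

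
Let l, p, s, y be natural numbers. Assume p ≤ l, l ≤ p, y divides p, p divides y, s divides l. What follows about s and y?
s divides y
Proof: l ≤ p and p ≤ l, thus l = p. Because p divides y and y divides p, p = y. l = p, so l = y. s divides l, so s divides y.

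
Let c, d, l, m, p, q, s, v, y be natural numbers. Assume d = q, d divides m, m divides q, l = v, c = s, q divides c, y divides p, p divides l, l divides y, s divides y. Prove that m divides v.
d = q and d divides m, so q divides m. Since m divides q, q = m. c = s and q divides c, therefore q divides s. y divides p and p divides l, hence y divides l. Since l divides y, y = l. Since s divides y, s divides l. q divides s, so q divides l. l = v, so q divides v. q = m, so m divides v.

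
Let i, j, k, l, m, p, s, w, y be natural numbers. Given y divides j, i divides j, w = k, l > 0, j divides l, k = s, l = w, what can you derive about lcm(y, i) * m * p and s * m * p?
lcm(y, i) * m * p ≤ s * m * p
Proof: l = w and w = k, therefore l = k. k = s, so l = s. y divides j and i divides j, therefore lcm(y, i) divides j. From j divides l, lcm(y, i) divides l. Since l > 0, lcm(y, i) ≤ l. Because l = s, lcm(y, i) ≤ s. By multiplying by a non-negative, lcm(y, i) * m ≤ s * m. By multiplying by a non-negative, lcm(y, i) * m * p ≤ s * m * p.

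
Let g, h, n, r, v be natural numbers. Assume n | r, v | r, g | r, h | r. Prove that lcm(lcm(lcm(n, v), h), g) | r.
n | r and v | r, so lcm(n, v) | r. h | r, so lcm(lcm(n, v), h) | r. g | r, so lcm(lcm(lcm(n, v), h), g) | r.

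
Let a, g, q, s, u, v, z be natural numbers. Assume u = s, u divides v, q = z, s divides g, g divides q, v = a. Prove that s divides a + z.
Since u = s and u divides v, s divides v. Since v = a, s divides a. q = z and g divides q, therefore g divides z. s divides g, so s divides z. s divides a, so s divides a + z.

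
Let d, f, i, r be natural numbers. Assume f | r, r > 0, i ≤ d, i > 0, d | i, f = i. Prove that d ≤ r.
d | i and i > 0, so d ≤ i. i ≤ d, so i = d. f = i, so f = d. From f | r and r > 0, f ≤ r. Since f = d, d ≤ r.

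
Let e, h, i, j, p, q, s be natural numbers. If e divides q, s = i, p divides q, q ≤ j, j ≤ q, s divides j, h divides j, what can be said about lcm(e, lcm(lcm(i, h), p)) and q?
lcm(e, lcm(lcm(i, h), p)) divides q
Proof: Because j ≤ q and q ≤ j, j = q. s = i and s divides j, so i divides j. Since h divides j, lcm(i, h) divides j. j = q, so lcm(i, h) divides q. Since p divides q, lcm(lcm(i, h), p) divides q. From e divides q, lcm(e, lcm(lcm(i, h), p)) divides q.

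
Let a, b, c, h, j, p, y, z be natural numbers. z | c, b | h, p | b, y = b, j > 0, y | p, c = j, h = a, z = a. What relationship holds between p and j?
p ≤ j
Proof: y = b and y | p, thus b | p. Because p | b, b = p. From h = a and b | h, b | a. c = j and z | c, so z | j. Since z = a, a | j. Since b | a, b | j. Since j > 0, b ≤ j. Since b = p, p ≤ j.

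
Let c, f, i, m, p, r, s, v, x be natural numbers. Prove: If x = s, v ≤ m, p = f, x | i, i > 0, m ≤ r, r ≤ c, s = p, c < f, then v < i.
v ≤ m and m ≤ r, so v ≤ r. r ≤ c, so v ≤ c. From c < f, v < f. Since x = s and s = p, x = p. x | i, so p | i. Since p = f, f | i. Since i > 0, f ≤ i. v < f, so v < i.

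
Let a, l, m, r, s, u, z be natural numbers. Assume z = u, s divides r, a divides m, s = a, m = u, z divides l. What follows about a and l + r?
a divides l + r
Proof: m = u and a divides m, so a divides u. z = u and z divides l, so u divides l. Because a divides u, a divides l. s = a and s divides r, thus a divides r. a divides l, so a divides l + r.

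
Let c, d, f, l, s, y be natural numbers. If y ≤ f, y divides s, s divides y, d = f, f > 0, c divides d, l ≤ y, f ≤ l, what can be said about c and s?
c ≤ s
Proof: f ≤ l and l ≤ y, therefore f ≤ y. y ≤ f, so f = y. From y divides s and s divides y, y = s. f = y, so f = s. From d = f and c divides d, c divides f. f > 0, so c ≤ f. f = s, so c ≤ s.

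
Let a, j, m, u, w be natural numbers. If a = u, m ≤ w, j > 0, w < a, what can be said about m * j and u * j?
m * j < u * j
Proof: Since a = u and w < a, w < u. m ≤ w, so m < u. Combined with j > 0, by multiplying by a positive, m * j < u * j.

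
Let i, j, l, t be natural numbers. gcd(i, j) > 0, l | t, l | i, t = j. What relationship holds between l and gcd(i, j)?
l ≤ gcd(i, j)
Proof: Since t = j and l | t, l | j. Since l | i, l | gcd(i, j). gcd(i, j) > 0, so l ≤ gcd(i, j).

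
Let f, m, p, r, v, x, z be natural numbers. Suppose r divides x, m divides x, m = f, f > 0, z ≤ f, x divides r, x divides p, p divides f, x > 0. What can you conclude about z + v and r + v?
z + v ≤ r + v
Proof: m = f and m divides x, thus f divides x. Because x > 0, f ≤ x. x divides p and p divides f, thus x divides f. f > 0, so x ≤ f. Because f ≤ x, f = x. Because x divides r and r divides x, x = r. f = x, so f = r. Since z ≤ f, z ≤ r. Then z + v ≤ r + v.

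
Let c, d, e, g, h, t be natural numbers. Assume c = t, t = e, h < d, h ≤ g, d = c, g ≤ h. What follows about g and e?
g < e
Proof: Since d = c and c = t, d = t. From t = e, d = e. h ≤ g and g ≤ h, so h = g. Since h < d, g < d. d = e, so g < e.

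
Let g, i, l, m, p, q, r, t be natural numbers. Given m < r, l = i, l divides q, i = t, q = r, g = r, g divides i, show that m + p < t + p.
Since g = r and g divides i, r divides i. l = i and l divides q, so i divides q. Because q = r, i divides r. From r divides i, r = i. i = t, so r = t. m < r, so m < t. Then m + p < t + p.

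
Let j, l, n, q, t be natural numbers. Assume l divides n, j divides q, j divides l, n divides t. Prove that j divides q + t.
Since j divides l and l divides n, j divides n. n divides t, so j divides t. Since j divides q, j divides q + t.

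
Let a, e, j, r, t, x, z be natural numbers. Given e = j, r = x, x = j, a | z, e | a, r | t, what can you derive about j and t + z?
j | t + z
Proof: r = x and r | t, so x | t. x = j, so j | t. From e = j and e | a, j | a. a | z, so j | z. j | t, so j | t + z.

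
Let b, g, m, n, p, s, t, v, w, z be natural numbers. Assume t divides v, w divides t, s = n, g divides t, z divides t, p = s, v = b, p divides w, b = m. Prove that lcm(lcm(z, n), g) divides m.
v = b and b = m, so v = m. Because p divides w and w divides t, p divides t. Since p = s, s divides t. s = n, so n divides t. z divides t, so lcm(z, n) divides t. Because g divides t, lcm(lcm(z, n), g) divides t. t divides v, so lcm(lcm(z, n), g) divides v. v = m, so lcm(lcm(z, n), g) divides m.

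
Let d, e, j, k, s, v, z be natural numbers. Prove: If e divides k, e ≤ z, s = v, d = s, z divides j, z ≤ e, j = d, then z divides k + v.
e ≤ z and z ≤ e, so e = z. e divides k, so z divides k. From d = s and s = v, d = v. j = d and z divides j, so z divides d. Since d = v, z divides v. z divides k, so z divides k + v.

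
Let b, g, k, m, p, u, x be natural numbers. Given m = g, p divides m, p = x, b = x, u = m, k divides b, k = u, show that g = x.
p = x and p divides m, so x divides m. From b = x and k divides b, k divides x. k = u, so u divides x. u = m, so m divides x. x divides m, so x = m. m = g, so x = g. Then g = x.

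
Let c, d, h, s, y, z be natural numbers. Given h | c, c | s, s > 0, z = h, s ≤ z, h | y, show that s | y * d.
Because h | c and c | s, h | s. Since s > 0, h ≤ s. z = h and s ≤ z, therefore s ≤ h. Since h ≤ s, h = s. h | y, so s | y. Then s | y * d.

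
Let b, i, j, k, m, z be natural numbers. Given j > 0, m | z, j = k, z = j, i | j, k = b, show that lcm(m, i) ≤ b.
Because j = k and k = b, j = b. z = j and m | z, therefore m | j. Because i | j, lcm(m, i) | j. j > 0, so lcm(m, i) ≤ j. Because j = b, lcm(m, i) ≤ b.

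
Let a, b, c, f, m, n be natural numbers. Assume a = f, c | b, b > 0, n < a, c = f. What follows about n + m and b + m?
n + m < b + m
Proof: Since a = f and n < a, n < f. Because c = f and c | b, f | b. b > 0, so f ≤ b. From n < f, n < b. Then n + m < b + m.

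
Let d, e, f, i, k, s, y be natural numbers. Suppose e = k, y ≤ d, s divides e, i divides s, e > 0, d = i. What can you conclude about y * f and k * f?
y * f ≤ k * f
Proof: Because d = i and y ≤ d, y ≤ i. i divides s and s divides e, so i divides e. Since e > 0, i ≤ e. y ≤ i, so y ≤ e. e = k, so y ≤ k. By multiplying by a non-negative, y * f ≤ k * f.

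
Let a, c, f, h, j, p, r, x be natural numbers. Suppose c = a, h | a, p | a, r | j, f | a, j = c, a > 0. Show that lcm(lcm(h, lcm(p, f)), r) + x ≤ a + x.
p | a and f | a, so lcm(p, f) | a. Since h | a, lcm(h, lcm(p, f)) | a. j = c and c = a, so j = a. r | j, so r | a. lcm(h, lcm(p, f)) | a, so lcm(lcm(h, lcm(p, f)), r) | a. From a > 0, lcm(lcm(h, lcm(p, f)), r) ≤ a. Then lcm(lcm(h, lcm(p, f)), r) + x ≤ a + x.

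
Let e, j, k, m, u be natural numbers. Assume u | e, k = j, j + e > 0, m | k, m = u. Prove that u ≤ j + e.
k = j and m | k, thus m | j. m = u, so u | j. u | e, so u | j + e. Since j + e > 0, u ≤ j + e.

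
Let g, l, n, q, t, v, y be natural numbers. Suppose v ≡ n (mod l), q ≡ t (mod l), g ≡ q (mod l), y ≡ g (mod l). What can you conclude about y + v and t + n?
y + v ≡ t + n (mod l)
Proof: y ≡ g (mod l) and g ≡ q (mod l), therefore y ≡ q (mod l). q ≡ t (mod l), so y ≡ t (mod l). Combined with v ≡ n (mod l), by adding congruences, y + v ≡ t + n (mod l).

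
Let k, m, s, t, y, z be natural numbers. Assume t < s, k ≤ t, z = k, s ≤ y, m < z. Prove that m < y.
z = k and m < z, so m < k. k ≤ t and t < s, thus k < s. m < k, so m < s. Since s ≤ y, m < y.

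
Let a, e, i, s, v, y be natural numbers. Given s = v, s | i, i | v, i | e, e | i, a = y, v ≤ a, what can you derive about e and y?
e ≤ y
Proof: From s = v and s | i, v | i. i | v, so v = i. i | e and e | i, thus i = e. v = i, so v = e. a = y and v ≤ a, so v ≤ y. v = e, so e ≤ y.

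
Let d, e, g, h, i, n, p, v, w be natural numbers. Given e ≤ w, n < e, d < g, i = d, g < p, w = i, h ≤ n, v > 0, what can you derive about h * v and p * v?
h * v < p * v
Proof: Since w = i and i = d, w = d. Since n < e and e ≤ w, n < w. w = d, so n < d. h ≤ n, so h < d. From d < g and g < p, d < p. h < d, so h < p. Combined with v > 0, by multiplying by a positive, h * v < p * v.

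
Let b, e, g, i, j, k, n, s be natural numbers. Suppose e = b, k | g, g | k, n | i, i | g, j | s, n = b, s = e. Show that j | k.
s = e and e = b, hence s = b. j | s, so j | b. g | k and k | g, therefore g = k. n | i and i | g, hence n | g. n = b, so b | g. From g = k, b | k. j | b, so j | k.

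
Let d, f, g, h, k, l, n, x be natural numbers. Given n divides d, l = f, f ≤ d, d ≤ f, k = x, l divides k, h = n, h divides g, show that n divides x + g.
f ≤ d and d ≤ f, hence f = d. l = f, so l = d. Since k = x and l divides k, l divides x. l = d, so d divides x. Since n divides d, n divides x. h = n and h divides g, hence n divides g. From n divides x, n divides x + g.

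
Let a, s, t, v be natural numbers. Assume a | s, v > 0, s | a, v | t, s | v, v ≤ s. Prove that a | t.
s | a and a | s, thus s = a. s | v and v > 0, thus s ≤ v. v ≤ s, so v = s. Since v | t, s | t. s = a, so a | t.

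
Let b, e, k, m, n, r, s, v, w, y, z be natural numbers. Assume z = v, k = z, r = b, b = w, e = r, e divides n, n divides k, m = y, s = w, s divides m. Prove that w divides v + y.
Because r = b and b = w, r = w. e = r and e divides n, so r divides n. Because r = w, w divides n. From n divides k, w divides k. Because k = z, w divides z. z = v, so w divides v. Since s = w and s divides m, w divides m. Since m = y, w divides y. Since w divides v, w divides v + y.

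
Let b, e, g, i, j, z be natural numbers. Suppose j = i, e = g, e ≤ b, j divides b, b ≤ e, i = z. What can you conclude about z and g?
z divides g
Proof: Since j = i and i = z, j = z. b ≤ e and e ≤ b, therefore b = e. Since e = g, b = g. j divides b, so j divides g. j = z, so z divides g.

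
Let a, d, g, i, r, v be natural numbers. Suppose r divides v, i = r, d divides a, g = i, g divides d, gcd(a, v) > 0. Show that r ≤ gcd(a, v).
Because g = i and g divides d, i divides d. Since d divides a, i divides a. i = r, so r divides a. Since r divides v, r divides gcd(a, v). Since gcd(a, v) > 0, r ≤ gcd(a, v).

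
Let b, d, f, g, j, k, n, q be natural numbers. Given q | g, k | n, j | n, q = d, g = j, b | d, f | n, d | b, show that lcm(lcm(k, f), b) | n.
Since k | n and f | n, lcm(k, f) | n. Since d | b and b | d, d = b. Since q = d, q = b. From g = j and q | g, q | j. j | n, so q | n. q = b, so b | n. Since lcm(k, f) | n, lcm(lcm(k, f), b) | n.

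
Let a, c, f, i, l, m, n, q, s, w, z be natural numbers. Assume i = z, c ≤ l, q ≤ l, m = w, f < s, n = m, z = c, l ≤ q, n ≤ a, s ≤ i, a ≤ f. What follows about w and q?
w < q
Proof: Since l ≤ q and q ≤ l, l = q. n = m and m = w, hence n = w. a ≤ f and f < s, thus a < s. n ≤ a, so n < s. Because i = z and z = c, i = c. s ≤ i, so s ≤ c. Since n < s, n < c. Since n = w, w < c. c ≤ l, so w < l. l = q, so w < q.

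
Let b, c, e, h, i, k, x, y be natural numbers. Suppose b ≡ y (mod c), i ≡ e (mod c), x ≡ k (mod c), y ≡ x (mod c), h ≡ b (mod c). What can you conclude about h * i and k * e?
h * i ≡ k * e (mod c)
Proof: h ≡ b (mod c) and b ≡ y (mod c), so h ≡ y (mod c). Because y ≡ x (mod c), h ≡ x (mod c). Since x ≡ k (mod c), h ≡ k (mod c). Since i ≡ e (mod c), h * i ≡ k * e (mod c).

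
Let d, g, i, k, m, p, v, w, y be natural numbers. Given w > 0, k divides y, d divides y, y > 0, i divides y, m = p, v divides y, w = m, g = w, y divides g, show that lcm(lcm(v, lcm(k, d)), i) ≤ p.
Because k divides y and d divides y, lcm(k, d) divides y. Since v divides y, lcm(v, lcm(k, d)) divides y. i divides y, so lcm(lcm(v, lcm(k, d)), i) divides y. y > 0, so lcm(lcm(v, lcm(k, d)), i) ≤ y. From w = m and m = p, w = p. Since g = w and y divides g, y divides w. Since w > 0, y ≤ w. From w = p, y ≤ p. lcm(lcm(v, lcm(k, d)), i) ≤ y, so lcm(lcm(v, lcm(k, d)), i) ≤ p.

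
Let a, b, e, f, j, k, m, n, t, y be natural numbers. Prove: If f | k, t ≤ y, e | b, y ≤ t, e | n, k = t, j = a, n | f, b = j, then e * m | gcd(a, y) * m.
Since b = j and j = a, b = a. e | b, so e | a. t ≤ y and y ≤ t, thus t = y. n | f and f | k, thus n | k. From k = t, n | t. e | n, so e | t. t = y, so e | y. From e | a, e | gcd(a, y). Then e * m | gcd(a, y) * m.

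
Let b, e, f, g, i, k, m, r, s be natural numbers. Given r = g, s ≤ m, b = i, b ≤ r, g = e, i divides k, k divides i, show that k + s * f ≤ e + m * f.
i divides k and k divides i, thus i = k. b = i, so b = k. From r = g and b ≤ r, b ≤ g. Since g = e, b ≤ e. b = k, so k ≤ e. s ≤ m. By multiplying by a non-negative, s * f ≤ m * f. k ≤ e, so k + s * f ≤ e + m * f.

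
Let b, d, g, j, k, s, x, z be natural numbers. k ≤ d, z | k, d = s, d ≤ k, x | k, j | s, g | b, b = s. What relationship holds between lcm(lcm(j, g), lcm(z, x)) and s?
lcm(lcm(j, g), lcm(z, x)) | s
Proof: Because b = s and g | b, g | s. j | s, so lcm(j, g) | s. Since k ≤ d and d ≤ k, k = d. Since z | k and x | k, lcm(z, x) | k. k = d, so lcm(z, x) | d. d = s, so lcm(z, x) | s. lcm(j, g) | s, so lcm(lcm(j, g), lcm(z, x)) | s.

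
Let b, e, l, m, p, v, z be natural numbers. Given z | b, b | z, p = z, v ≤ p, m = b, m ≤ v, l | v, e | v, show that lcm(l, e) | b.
z | b and b | z, so z = b. Because p = z and v ≤ p, v ≤ z. Since z = b, v ≤ b. From m = b and m ≤ v, b ≤ v. From v ≤ b, v = b. l | v and e | v, therefore lcm(l, e) | v. Since v = b, lcm(l, e) | b.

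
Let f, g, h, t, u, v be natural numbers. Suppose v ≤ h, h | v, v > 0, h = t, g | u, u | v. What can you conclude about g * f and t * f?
g * f ≤ t * f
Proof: Because h | v and v > 0, h ≤ v. Since v ≤ h, v = h. h = t, so v = t. From g | u and u | v, g | v. Since v > 0, g ≤ v. v = t, so g ≤ t. Then g * f ≤ t * f.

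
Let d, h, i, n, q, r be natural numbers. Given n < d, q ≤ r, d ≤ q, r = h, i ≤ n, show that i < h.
n < d and d ≤ q, hence n < q. Because i ≤ n, i < q. From r = h and q ≤ r, q ≤ h. Since i < q, i < h.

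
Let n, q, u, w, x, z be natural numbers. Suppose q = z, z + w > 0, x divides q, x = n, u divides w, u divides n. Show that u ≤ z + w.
x = n and x divides q, hence n divides q. u divides n, so u divides q. q = z, so u divides z. Because u divides w, u divides z + w. z + w > 0, so u ≤ z + w.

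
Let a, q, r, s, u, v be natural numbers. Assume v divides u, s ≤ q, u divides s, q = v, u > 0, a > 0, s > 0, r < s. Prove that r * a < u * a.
From q = v and s ≤ q, s ≤ v. Because v divides u and u > 0, v ≤ u. Since s ≤ v, s ≤ u. u divides s and s > 0, hence u ≤ s. Since s ≤ u, s = u. Since r < s, r < u. Since a > 0, by multiplying by a positive, r * a < u * a.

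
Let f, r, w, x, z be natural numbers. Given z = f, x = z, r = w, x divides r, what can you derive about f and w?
f divides w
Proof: r = w and x divides r, thus x divides w. x = z, so z divides w. Since z = f, f divides w.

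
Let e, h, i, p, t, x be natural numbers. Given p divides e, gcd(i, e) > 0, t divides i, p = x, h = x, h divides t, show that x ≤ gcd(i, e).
From h divides t and t divides i, h divides i. h = x, so x divides i. p = x and p divides e, so x divides e. Since x divides i, x divides gcd(i, e). Since gcd(i, e) > 0, x ≤ gcd(i, e).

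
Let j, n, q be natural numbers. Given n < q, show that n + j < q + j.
From n < q, by adding to both sides, n + j < q + j.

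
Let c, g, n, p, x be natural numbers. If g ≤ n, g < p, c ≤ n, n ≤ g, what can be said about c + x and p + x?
c + x < p + x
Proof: n ≤ g and g ≤ n, so n = g. c ≤ n, so c ≤ g. g < p, so c < p. Then c + x < p + x.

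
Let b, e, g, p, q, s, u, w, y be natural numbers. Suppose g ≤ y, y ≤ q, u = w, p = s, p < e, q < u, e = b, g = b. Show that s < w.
Because e = b and p < e, p < b. Because p = s, s < b. g ≤ y and y ≤ q, thus g ≤ q. Since q < u, g < u. g = b, so b < u. Since u = w, b < w. Since s < b, s < w.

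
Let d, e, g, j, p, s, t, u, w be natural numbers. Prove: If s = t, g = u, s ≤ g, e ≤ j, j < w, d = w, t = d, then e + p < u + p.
From e ≤ j and j < w, e < w. s = t and t = d, thus s = d. Since d = w, s = w. s ≤ g, so w ≤ g. Since g = u, w ≤ u. e < w, so e < u. Then e + p < u + p.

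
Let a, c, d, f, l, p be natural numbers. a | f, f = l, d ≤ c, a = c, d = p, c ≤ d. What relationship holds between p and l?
p | l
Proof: c ≤ d and d ≤ c, so c = d. Since d = p, c = p. a = c and a | f, hence c | f. f = l, so c | l. Since c = p, p | l.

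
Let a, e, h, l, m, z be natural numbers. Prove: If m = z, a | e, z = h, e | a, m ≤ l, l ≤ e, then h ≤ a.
Because m = z and z = h, m = h. Since m ≤ l, h ≤ l. e | a and a | e, hence e = a. Since l ≤ e, l ≤ a. h ≤ l, so h ≤ a.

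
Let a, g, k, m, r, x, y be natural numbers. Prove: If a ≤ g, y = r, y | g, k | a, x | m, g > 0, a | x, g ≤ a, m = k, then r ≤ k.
From g ≤ a and a ≤ g, g = a. m = k and x | m, therefore x | k. Because a | x, a | k. Since k | a, a = k. Since g = a, g = k. From y | g and g > 0, y ≤ g. Since y = r, r ≤ g. g = k, so r ≤ k.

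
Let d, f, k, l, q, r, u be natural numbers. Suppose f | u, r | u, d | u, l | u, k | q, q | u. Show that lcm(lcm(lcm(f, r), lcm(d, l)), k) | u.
From f | u and r | u, lcm(f, r) | u. From d | u and l | u, lcm(d, l) | u. lcm(f, r) | u, so lcm(lcm(f, r), lcm(d, l)) | u. k | q and q | u, therefore k | u. lcm(lcm(f, r), lcm(d, l)) | u, so lcm(lcm(lcm(f, r), lcm(d, l)), k) | u.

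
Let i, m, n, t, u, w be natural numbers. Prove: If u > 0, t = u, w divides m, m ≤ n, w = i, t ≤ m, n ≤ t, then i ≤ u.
m ≤ n and n ≤ t, therefore m ≤ t. t ≤ m, so m = t. Since t = u, m = u. w = i and w divides m, hence i divides m. Since m = u, i divides u. Since u > 0, i ≤ u.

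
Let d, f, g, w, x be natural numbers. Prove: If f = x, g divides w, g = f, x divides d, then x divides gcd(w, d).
Since g = f and f = x, g = x. g divides w, so x divides w. x divides d, so x divides gcd(w, d).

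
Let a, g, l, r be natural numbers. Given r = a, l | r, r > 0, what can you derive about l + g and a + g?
l + g ≤ a + g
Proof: l | r and r > 0, thus l ≤ r. r = a, so l ≤ a. Then l + g ≤ a + g.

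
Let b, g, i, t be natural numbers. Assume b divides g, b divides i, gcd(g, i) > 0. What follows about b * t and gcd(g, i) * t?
b * t ≤ gcd(g, i) * t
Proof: b divides g and b divides i, thus b divides gcd(g, i). gcd(g, i) > 0, so b ≤ gcd(g, i). By multiplying by a non-negative, b * t ≤ gcd(g, i) * t.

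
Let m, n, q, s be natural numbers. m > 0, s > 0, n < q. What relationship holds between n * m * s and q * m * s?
n * m * s < q * m * s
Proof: n < q and m > 0, therefore n * m < q * m. s > 0, so n * m * s < q * m * s.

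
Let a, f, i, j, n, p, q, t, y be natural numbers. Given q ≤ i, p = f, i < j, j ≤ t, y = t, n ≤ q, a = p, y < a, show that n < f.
i < j and j ≤ t, thus i < t. Since q ≤ i, q < t. y = t and y < a, hence t < a. q < t, so q < a. a = p, so q < p. Since p = f, q < f. Since n ≤ q, n < f.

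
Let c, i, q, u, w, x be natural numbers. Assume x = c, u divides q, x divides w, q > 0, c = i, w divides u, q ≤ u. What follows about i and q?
i divides q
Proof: x = c and c = i, therefore x = i. From u divides q and q > 0, u ≤ q. q ≤ u, so u = q. From x divides w and w divides u, x divides u. Because u = q, x divides q. Since x = i, i divides q.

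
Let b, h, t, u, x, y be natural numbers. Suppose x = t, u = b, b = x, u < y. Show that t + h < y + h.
u = b and b = x, so u = x. Since x = t, u = t. Since u < y, t < y. Then t + h < y + h.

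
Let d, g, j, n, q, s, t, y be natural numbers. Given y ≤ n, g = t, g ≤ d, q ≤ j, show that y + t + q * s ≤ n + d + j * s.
From g = t and g ≤ d, t ≤ d. q ≤ j, hence q * s ≤ j * s. From t ≤ d, t + q * s ≤ d + j * s. Because y ≤ n, y + t + q * s ≤ n + d + j * s.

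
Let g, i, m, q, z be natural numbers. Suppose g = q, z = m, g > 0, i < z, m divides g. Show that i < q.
From z = m and i < z, i < m. m divides g and g > 0, hence m ≤ g. Since i < m, i < g. g = q, so i < q.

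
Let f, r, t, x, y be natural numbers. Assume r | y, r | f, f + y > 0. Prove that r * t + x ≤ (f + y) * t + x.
Because r | f and r | y, r | f + y. From f + y > 0, r ≤ f + y. Then r * t ≤ (f + y) * t. Then r * t + x ≤ (f + y) * t + x.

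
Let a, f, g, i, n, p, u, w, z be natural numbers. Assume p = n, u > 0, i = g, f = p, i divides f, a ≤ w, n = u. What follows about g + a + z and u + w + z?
g + a + z ≤ u + w + z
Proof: p = n and n = u, thus p = u. Because f = p and i divides f, i divides p. i = g, so g divides p. Because p = u, g divides u. Because u > 0, g ≤ u. a ≤ w, hence a + z ≤ w + z. Since g ≤ u, g + a + z ≤ u + w + z.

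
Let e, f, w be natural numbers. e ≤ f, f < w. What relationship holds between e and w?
e < w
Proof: e ≤ f and f < w. By transitivity, e < w.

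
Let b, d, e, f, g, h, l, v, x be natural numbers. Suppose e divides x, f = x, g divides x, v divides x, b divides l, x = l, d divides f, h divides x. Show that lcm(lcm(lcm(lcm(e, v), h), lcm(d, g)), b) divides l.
Because e divides x and v divides x, lcm(e, v) divides x. Because h divides x, lcm(lcm(e, v), h) divides x. From f = x and d divides f, d divides x. Since g divides x, lcm(d, g) divides x. lcm(lcm(e, v), h) divides x, so lcm(lcm(lcm(e, v), h), lcm(d, g)) divides x. x = l, so lcm(lcm(lcm(e, v), h), lcm(d, g)) divides l. b divides l, so lcm(lcm(lcm(lcm(e, v), h), lcm(d, g)), b) divides l.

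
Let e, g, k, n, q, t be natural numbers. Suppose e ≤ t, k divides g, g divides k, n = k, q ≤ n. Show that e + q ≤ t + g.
k divides g and g divides k, thus k = g. Because n = k and q ≤ n, q ≤ k. Since k = g, q ≤ g. Since e ≤ t, e + q ≤ t + g.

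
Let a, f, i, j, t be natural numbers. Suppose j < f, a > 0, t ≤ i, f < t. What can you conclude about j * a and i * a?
j * a < i * a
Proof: From f < t and t ≤ i, f < i. Since j < f, j < i. Since a > 0, j * a < i * a.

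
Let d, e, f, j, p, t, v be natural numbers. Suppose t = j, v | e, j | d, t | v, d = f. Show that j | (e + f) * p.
t | v and v | e, so t | e. t = j, so j | e. d = f and j | d, so j | f. Since j | e, j | e + f. Then j | (e + f) * p.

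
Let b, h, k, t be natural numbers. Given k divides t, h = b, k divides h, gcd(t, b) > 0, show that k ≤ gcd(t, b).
h = b and k divides h, thus k divides b. k divides t, so k divides gcd(t, b). gcd(t, b) > 0, so k ≤ gcd(t, b).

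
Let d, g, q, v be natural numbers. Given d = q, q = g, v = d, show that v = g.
From v = d and d = q, v = q. Because q = g, v = g.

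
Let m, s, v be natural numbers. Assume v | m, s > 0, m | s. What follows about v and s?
v ≤ s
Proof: Because v | m and m | s, v | s. From s > 0, v ≤ s.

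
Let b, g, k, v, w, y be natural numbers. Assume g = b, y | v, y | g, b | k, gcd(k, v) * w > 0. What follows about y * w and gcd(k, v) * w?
y * w ≤ gcd(k, v) * w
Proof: Since g = b and y | g, y | b. b | k, so y | k. Since y | v, y | gcd(k, v). Then y * w | gcd(k, v) * w. gcd(k, v) * w > 0, so y * w ≤ gcd(k, v) * w.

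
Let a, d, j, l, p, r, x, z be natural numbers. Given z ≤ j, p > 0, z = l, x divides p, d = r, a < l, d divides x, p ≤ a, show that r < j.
Because d divides x and x divides p, d divides p. d = r, so r divides p. Since p > 0, r ≤ p. p ≤ a and a < l, therefore p < l. Because z = l and z ≤ j, l ≤ j. Since p < l, p < j. Since r ≤ p, r < j.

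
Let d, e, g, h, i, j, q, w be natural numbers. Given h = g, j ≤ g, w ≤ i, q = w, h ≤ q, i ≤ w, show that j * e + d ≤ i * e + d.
w ≤ i and i ≤ w, hence w = i. Since q = w, q = i. h = g and h ≤ q, thus g ≤ q. j ≤ g, so j ≤ q. Since q = i, j ≤ i. Then j * e ≤ i * e. Then j * e + d ≤ i * e + d.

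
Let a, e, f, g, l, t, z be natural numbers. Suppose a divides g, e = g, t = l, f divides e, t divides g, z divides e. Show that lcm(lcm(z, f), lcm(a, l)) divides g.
z divides e and f divides e, hence lcm(z, f) divides e. e = g, so lcm(z, f) divides g. t = l and t divides g, so l divides g. Since a divides g, lcm(a, l) divides g. Because lcm(z, f) divides g, lcm(lcm(z, f), lcm(a, l)) divides g.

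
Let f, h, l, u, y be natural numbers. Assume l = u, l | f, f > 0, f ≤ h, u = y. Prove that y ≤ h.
l = u and l | f, thus u | f. Since f > 0, u ≤ f. Because u = y, y ≤ f. Since f ≤ h, y ≤ h.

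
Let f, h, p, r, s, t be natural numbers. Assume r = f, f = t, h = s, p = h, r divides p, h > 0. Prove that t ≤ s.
Since r = f and f = t, r = t. p = h and r divides p, therefore r divides h. From h > 0, r ≤ h. h = s, so r ≤ s. r = t, so t ≤ s.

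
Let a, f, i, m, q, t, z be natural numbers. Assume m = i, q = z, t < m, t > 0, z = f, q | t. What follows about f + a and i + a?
f + a < i + a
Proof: q = z and z = f, so q = f. Because q | t, f | t. From t > 0, f ≤ t. m = i and t < m, so t < i. f ≤ t, so f < i. Then f + a < i + a.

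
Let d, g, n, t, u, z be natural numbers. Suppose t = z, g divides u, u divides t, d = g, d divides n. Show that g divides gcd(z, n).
g divides u and u divides t, so g divides t. Since t = z, g divides z. d = g and d divides n, so g divides n. Since g divides z, g divides gcd(z, n).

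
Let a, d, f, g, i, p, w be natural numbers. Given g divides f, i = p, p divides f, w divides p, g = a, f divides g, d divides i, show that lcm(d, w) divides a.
From i = p and d divides i, d divides p. w divides p, so lcm(d, w) divides p. f divides g and g divides f, thus f = g. g = a, so f = a. Since p divides f, p divides a. lcm(d, w) divides p, so lcm(d, w) divides a.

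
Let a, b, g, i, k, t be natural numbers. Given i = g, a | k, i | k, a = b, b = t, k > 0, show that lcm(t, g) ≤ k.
a = b and b = t, thus a = t. Since a | k, t | k. From i = g and i | k, g | k. t | k, so lcm(t, g) | k. k > 0, so lcm(t, g) ≤ k.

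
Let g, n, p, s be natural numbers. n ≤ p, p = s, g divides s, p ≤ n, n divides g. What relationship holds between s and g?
s = g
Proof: From n ≤ p and p ≤ n, n = p. p = s, so n = s. Since n divides g, s divides g. g divides s, so s = g.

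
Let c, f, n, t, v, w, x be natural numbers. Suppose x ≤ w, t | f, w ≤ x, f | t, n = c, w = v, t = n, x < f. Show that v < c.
x ≤ w and w ≤ x, hence x = w. w = v, so x = v. f | t and t | f, therefore f = t. Since t = n, f = n. Since x < f, x < n. x = v, so v < n. From n = c, v < c.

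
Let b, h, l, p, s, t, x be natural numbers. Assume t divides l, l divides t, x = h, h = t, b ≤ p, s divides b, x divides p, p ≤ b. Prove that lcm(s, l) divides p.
From b ≤ p and p ≤ b, b = p. s divides b, so s divides p. t divides l and l divides t, hence t = l. Since h = t, h = l. From x = h and x divides p, h divides p. h = l, so l divides p. Since s divides p, lcm(s, l) divides p.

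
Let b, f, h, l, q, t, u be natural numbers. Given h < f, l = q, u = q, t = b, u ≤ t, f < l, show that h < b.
h < f and f < l, therefore h < l. Because l = q, h < q. Because t = b and u ≤ t, u ≤ b. u = q, so q ≤ b. h < q, so h < b.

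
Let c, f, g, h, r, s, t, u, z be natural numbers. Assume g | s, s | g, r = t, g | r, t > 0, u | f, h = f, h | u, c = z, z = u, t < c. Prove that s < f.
g | s and s | g, so g = s. r = t and g | r, thus g | t. From t > 0, g ≤ t. Since g = s, s ≤ t. h = f and h | u, so f | u. From u | f, u = f. c = z and z = u, thus c = u. t < c, so t < u. Since u = f, t < f. Since s ≤ t, s < f.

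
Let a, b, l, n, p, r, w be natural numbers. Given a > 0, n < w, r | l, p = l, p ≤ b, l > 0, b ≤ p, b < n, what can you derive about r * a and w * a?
r * a < w * a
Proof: From r | l and l > 0, r ≤ l. Because b ≤ p and p ≤ b, b = p. Since b < n, p < n. Because n < w, p < w. Because p = l, l < w. r ≤ l, so r < w. a > 0, so r * a < w * a.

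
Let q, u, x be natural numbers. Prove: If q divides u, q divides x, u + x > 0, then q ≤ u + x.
From q divides u and q divides x, q divides u + x. Since u + x > 0, q ≤ u + x.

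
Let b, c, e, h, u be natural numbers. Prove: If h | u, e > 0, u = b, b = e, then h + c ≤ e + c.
Since u = b and b = e, u = e. h | u, so h | e. Because e > 0, h ≤ e. Then h + c ≤ e + c.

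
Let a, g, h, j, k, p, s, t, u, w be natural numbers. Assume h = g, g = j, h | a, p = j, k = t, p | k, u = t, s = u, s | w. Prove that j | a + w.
h = g and g = j, thus h = j. Since h | a, j | a. Because k = t and p | k, p | t. Since p = j, j | t. s = u and s | w, so u | w. u = t, so t | w. Since j | t, j | w. j | a, so j | a + w.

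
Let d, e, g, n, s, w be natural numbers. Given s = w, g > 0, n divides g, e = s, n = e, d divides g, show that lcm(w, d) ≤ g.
e = s and s = w, hence e = w. Since n = e, n = w. Since n divides g, w divides g. Since d divides g, lcm(w, d) divides g. g > 0, so lcm(w, d) ≤ g.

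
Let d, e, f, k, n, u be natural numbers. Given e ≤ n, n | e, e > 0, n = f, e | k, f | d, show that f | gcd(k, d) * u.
Since n | e and e > 0, n ≤ e. Since e ≤ n, e = n. n = f, so e = f. Since e | k, f | k. From f | d, f | gcd(k, d). Then f | gcd(k, d) * u.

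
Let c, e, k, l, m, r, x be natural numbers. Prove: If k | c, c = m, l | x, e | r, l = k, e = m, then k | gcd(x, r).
From l = k and l | x, k | x. c = m and k | c, hence k | m. e = m and e | r, hence m | r. Since k | m, k | r. k | x, so k | gcd(x, r).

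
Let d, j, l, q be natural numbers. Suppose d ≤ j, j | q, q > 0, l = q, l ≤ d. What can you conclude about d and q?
d = q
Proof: Because j | q and q > 0, j ≤ q. d ≤ j, so d ≤ q. l = q and l ≤ d, thus q ≤ d. Since d ≤ q, d = q.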